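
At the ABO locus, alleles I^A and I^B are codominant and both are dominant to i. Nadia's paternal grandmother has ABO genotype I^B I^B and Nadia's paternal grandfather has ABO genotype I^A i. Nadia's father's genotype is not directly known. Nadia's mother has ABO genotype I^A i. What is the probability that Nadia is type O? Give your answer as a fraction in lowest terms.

Nadia's father's ABO genotype from I^B I^B × I^A i: 1/2 I^A I^B, 1/2 I^B i.
Crossing each possibility with the mother I^A i and summing P(type O): 1/2·0 + 1/2·1/4 = 1/8.

1/8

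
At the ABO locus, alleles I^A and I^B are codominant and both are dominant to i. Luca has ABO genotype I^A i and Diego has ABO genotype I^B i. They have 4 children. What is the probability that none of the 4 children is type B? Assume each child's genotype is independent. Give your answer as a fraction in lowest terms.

ABO cross I^A i × I^B i → 1/4 O, 1/4 A, 1/4 B, 1/4 AB.
So P(type B) = 1/4 per child.
P(not type B) = 3/4 for one child; (3/4)^4 = 81/256.

81/256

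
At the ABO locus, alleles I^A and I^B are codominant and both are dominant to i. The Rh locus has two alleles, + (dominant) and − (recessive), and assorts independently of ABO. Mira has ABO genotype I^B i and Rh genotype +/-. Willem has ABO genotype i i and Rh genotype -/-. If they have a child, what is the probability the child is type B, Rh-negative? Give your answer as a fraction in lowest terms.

ABO cross I^B i × i i → offspring phenotypes: 1/2 O, 1/2 B.
Rh cross +/- × -/- → 1/2 Rh+, 1/2 Rh-.
Independent loci: P(type B, Rh-negative) = 1/2 × 1/2 = 1/4.

1/4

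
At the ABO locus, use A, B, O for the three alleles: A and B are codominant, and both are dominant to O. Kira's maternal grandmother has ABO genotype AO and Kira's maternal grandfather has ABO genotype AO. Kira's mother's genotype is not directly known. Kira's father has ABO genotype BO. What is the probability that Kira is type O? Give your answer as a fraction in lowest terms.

Kira's mother's ABO genotype from AO × AO: 1/4 AA, 1/2 AO, 1/4 OO.
Crossing each possibility with the father BO and summing P(type O): 1/4·0 + 1/2·1/4 + 1/4·1/2 = 1/4.

1/4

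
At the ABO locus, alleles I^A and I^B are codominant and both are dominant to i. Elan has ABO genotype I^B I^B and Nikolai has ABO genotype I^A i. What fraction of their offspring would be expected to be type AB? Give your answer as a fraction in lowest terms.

ABO cross I^B I^B × I^A i → offspring phenotypes: 1/2 B, 1/2 AB.
So P(type AB) = 1/2.

1/2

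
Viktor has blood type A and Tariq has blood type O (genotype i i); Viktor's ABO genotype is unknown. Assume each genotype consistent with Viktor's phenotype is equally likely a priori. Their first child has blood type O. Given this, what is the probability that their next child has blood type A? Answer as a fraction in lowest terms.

Possible genotypes: Viktor ∈ {I^A I^A, I^A i}; Tariq ∈ {i i}.
Weight each parental genotype pair by prior × P(type-O child):
  I^A i × i i: posterior weight 1; P(next child type A) = 1/2.
Weighted sum = 1/2.

1/2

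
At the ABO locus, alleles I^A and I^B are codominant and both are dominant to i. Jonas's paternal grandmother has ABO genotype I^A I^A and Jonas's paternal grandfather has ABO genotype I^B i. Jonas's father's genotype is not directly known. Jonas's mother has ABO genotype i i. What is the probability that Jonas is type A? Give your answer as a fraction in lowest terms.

1/2

Jonas's father's ABO genotype from I^A I^A × I^B i: 1/2 I^A I^B, 1/2 I^A i.
Crossing each possibility with the mother i i and summing P(type A): 1/2·1/2 + 1/2·1/2 = 1/2.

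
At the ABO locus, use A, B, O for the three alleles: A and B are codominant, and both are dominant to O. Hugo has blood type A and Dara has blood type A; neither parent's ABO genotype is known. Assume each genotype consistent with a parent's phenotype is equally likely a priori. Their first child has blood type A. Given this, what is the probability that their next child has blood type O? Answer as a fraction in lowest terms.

1/20

Possible genotypes: Hugo ∈ {AA, AO}; Dara ∈ {AA, AO}.
Weight each parental genotype pair by prior × P(type-A child):
  AA × AA: posterior weight 4/15; P(next child type O) = 0.
  AA × AO: posterior weight 4/15; P(next child type O) = 0.
  AO × AA: posterior weight 4/15; P(next child type O) = 0.
  AO × AO: posterior weight 1/5; P(next child type O) = 1/4.
Weighted sum = 1/20.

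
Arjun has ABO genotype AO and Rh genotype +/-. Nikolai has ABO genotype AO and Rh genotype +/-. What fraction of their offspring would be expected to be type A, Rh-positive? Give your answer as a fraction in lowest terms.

ABO cross AO × AO → offspring phenotypes: 1/4 O, 3/4 A.
Rh cross +/- × +/- → 3/4 Rh+, 1/4 Rh-.
Independent loci: P(type A, Rh-positive) = 3/4 × 3/4 = 9/16.

9/16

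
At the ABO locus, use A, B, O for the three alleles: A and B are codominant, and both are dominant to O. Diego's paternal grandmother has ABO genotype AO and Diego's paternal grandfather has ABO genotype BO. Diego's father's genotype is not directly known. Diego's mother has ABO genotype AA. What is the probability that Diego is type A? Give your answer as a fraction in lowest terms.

Diego's father's ABO genotype from AO × BO: 1/4 AB, 1/4 AO, 1/4 BO, 1/4 OO.
Crossing each possibility with the mother AA and summing P(type A): 1/4·1/2 + 1/4·1 + 1/4·1/2 + 1/4·1 = 3/4.

3/4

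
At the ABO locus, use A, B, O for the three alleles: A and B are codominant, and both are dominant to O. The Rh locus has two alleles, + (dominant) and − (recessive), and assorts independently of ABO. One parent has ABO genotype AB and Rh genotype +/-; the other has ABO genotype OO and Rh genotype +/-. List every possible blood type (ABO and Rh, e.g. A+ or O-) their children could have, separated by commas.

Gametes from AB × OO give offspring ABO genotypes AO, BO, i.e. phenotypes A, B.
Rh cross +/- × +/- → phenotypes Rh+, Rh-.
Combining independently: A+, A-, B+, B-.

A+, A-, B+, B-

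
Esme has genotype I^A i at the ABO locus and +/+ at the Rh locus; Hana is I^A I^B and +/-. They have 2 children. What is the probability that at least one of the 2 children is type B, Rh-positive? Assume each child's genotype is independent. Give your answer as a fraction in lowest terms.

ABO cross I^A i × I^A I^B → 1/2 A, 1/4 B, 1/4 AB.
Rh cross +/+ × +/- → 1 Rh+; so P(type B, Rh-positive) = 1/4 × 1 = 1/4 per child.
P(none) = (3/4)^2 = 9/16; P(at least one) = 1 − 9/16 = 7/16.

7/16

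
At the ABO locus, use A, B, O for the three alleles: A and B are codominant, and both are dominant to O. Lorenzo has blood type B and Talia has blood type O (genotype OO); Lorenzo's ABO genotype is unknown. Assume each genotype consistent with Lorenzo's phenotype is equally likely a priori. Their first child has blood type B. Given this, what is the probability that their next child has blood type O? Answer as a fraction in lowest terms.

Possible genotypes: Lorenzo ∈ {BB, BO}; Talia ∈ {OO}.
Weight each parental genotype pair by prior × P(type-B child):
  BB × OO: posterior weight 2/3; P(next child type O) = 0.
  BO × OO: posterior weight 1/3; P(next child type O) = 1/2.
Weighted sum = 1/6.

1/6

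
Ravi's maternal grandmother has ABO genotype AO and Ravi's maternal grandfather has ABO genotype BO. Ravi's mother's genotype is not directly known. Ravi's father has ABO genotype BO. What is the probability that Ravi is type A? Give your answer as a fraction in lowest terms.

1/8

Ravi's mother's ABO genotype from AO × BO: 1/4 AB, 1/4 AO, 1/4 BO, 1/4 OO.
Crossing each possibility with the father BO and summing P(type A): 1/4·1/4 + 1/4·1/4 + 1/4·0 + 1/4·0 = 1/8.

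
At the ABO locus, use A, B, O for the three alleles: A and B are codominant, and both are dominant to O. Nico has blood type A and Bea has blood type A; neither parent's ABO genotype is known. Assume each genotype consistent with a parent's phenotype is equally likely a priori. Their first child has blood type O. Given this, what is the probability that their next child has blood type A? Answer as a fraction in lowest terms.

Possible genotypes: Nico ∈ {AA, AO}; Bea ∈ {AA, AO}.
Weight each parental genotype pair by prior × P(type-O child):
  AO × AO: posterior weight 1; P(next child type A) = 3/4.
Weighted sum = 3/4.

3/4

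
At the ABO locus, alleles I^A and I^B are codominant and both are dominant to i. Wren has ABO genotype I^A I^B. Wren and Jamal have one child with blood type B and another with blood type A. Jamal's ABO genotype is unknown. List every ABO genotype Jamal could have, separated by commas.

For each candidate genotype of Jamal, check whether crossing it with I^A I^B can produce every observed child phenotype.
  I^A I^A → possible child types {A, AB} ✗
  I^A I^B → possible child types {A, B, AB} ✓
  I^A i → possible child types {A, B, AB} ✓
  I^B I^B → possible child types {B, AB} ✗
  I^B i → possible child types {A, B, AB} ✓
  i i → possible child types {A, B} ✓

I^A I^B, I^A i, I^B i, i i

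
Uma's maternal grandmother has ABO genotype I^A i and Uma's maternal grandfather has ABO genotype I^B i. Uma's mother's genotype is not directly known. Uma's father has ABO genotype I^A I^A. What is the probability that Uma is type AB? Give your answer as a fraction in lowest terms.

1/4

Uma's mother's ABO genotype from I^A i × I^B i: 1/4 I^A I^B, 1/4 I^A i, 1/4 I^B i, 1/4 i i.
Crossing each possibility with the father I^A I^A and summing P(type AB): 1/4·1/2 + 1/4·0 + 1/4·1/2 + 1/4·0 = 1/4.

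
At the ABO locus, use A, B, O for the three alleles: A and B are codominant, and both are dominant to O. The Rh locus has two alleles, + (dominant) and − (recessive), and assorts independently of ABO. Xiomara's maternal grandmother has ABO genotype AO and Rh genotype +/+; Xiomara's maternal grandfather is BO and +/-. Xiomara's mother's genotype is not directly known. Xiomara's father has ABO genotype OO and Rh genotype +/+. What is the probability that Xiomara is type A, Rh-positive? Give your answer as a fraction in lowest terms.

Xiomara's mother's ABO genotype from AO × BO: 1/4 AB, 1/4 AO, 1/4 BO, 1/4 OO.
Crossing each possibility with the father OO and summing P(type A): 1/4·1/2 + 1/4·1/2 + 1/4·0 + 1/4·0 = 1/4.
Similarly for Rh via the mother's Rh distribution: P(Rh+) = 1.
Independent loci: 1/4 × 1 = 1/4.

1/4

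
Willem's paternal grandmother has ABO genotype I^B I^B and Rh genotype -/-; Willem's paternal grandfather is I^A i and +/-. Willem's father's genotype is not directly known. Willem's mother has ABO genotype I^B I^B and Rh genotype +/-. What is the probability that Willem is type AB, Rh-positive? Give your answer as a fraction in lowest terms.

5/32

Willem's father's ABO genotype from I^B I^B × I^A i: 1/2 I^A I^B, 1/2 I^B i.
Crossing each possibility with the mother I^B I^B and summing P(type AB): 1/2·1/2 + 1/2·0 = 1/4.
Similarly for Rh via the father's Rh distribution: P(Rh+) = 5/8.
Independent loci: 1/4 × 5/8 = 5/32.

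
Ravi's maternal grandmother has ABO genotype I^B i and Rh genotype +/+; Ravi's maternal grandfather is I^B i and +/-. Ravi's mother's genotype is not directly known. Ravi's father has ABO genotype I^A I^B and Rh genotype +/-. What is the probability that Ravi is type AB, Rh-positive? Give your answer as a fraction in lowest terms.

7/32

Ravi's mother's ABO genotype from I^B i × I^B i: 1/4 I^B I^B, 1/2 I^B i, 1/4 i i.
Crossing each possibility with the father I^A I^B and summing P(type AB): 1/4·1/2 + 1/2·1/4 + 1/4·0 = 1/4.
Similarly for Rh via the mother's Rh distribution: P(Rh+) = 7/8.
Independent loci: 1/4 × 7/8 = 7/32.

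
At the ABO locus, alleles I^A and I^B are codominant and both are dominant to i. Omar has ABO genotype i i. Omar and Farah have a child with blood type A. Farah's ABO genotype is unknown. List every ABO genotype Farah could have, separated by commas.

For each candidate genotype of Farah, check whether crossing it with i i can produce every observed child phenotype.
  I^A I^A → possible child types {A} ✓
  I^A I^B → possible child types {A, B} ✓
  I^A i → possible child types {O, A} ✓
  I^B I^B → possible child types {B} ✗
  I^B i → possible child types {O, B} ✗
  i i → possible child types {O} ✗

I^A I^A, I^A I^B, I^A i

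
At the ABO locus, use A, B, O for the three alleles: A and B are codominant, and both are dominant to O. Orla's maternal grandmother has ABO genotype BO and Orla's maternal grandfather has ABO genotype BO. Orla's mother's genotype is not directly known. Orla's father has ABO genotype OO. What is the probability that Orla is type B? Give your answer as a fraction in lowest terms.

1/2

Orla's mother's ABO genotype from BO × BO: 1/4 BB, 1/2 BO, 1/4 OO.
Crossing each possibility with the father OO and summing P(type B): 1/4·1 + 1/2·1/2 + 1/4·0 = 1/2.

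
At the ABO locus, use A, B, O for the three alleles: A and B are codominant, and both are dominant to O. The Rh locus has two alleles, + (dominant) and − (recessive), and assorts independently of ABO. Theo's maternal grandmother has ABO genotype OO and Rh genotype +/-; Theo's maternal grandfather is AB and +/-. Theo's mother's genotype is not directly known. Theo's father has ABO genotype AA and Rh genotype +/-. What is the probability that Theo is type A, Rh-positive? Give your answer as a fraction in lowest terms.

9/16

Theo's mother's ABO genotype from OO × AB: 1/2 AO, 1/2 BO.
Crossing each possibility with the father AA and summing P(type A): 1/2·1 + 1/2·1/2 = 3/4.
Similarly for Rh via the mother's Rh distribution: P(Rh+) = 3/4.
Independent loci: 3/4 × 3/4 = 9/16.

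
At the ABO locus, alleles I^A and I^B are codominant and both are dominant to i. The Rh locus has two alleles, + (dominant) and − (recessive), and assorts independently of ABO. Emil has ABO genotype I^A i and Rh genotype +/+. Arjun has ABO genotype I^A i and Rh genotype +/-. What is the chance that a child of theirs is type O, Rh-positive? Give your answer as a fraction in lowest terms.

1/4

ABO cross I^A i × I^A i → offspring phenotypes: 1/4 O, 3/4 A.
Rh cross +/+ × +/- → 1 Rh+.
Independent loci: P(type O, Rh-positive) = 1/4 × 1 = 1/4.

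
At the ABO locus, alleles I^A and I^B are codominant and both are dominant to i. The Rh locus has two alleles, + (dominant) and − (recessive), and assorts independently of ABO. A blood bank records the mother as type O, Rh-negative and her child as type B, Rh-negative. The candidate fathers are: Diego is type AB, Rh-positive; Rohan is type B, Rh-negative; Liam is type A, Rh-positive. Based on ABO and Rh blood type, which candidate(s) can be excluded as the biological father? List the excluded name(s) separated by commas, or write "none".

Liam

A candidate is excluded only if no genotype consistent with his phenotype could produce a type B, Rh-negative child with a type O, Rh-negative mother.
Liam (type A, Rh+): no genotype consistent with that phenotype can produce a type-B Rh- child with a type-O mother.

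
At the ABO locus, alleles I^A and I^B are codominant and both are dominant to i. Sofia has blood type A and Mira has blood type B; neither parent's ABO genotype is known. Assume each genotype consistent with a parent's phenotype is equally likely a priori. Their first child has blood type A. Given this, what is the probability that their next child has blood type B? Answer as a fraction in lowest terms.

1/12

Possible genotypes: Sofia ∈ {I^A I^A, I^A i}; Mira ∈ {I^B I^B, I^B i}.
Weight each parental genotype pair by prior × P(type-A child):
  I^A I^A × I^B i: posterior weight 2/3; P(next child type B) = 0.
  I^A i × I^B i: posterior weight 1/3; P(next child type B) = 1/4.
Weighted sum = 1/12.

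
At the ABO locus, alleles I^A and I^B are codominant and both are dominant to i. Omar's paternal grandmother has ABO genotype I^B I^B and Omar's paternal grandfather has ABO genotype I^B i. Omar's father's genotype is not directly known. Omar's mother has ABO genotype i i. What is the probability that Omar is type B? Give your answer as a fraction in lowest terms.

3/4

Omar's father's ABO genotype from I^B I^B × I^B i: 1/2 I^B I^B, 1/2 I^B i.
Crossing each possibility with the mother i i and summing P(type B): 1/2·1 + 1/2·1/2 = 3/4.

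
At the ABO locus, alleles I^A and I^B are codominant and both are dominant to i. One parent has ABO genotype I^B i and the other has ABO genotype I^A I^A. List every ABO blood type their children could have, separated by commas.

A, AB

Gametes from I^B i × I^A I^A give offspring ABO genotypes I^A I^B, I^A i, i.e. phenotypes A, AB.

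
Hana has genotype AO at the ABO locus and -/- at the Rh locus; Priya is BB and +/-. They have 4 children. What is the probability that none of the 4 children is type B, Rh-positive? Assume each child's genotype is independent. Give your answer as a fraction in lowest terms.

ABO cross AO × BB → 1/2 B, 1/2 AB.
Rh cross -/- × +/- → 1/2 Rh+, 1/2 Rh-; so P(type B, Rh-positive) = 1/2 × 1/2 = 1/4 per child.
P(not type B, Rh-positive) = 3/4 for one child; (3/4)^4 = 81/256.

81/256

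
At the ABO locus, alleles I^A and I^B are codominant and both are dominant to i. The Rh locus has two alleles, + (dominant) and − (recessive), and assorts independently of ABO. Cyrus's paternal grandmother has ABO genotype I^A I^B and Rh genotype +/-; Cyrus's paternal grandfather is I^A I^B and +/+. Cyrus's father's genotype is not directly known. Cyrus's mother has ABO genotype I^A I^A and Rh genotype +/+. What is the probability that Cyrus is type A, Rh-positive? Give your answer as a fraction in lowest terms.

1/2

Cyrus's father's ABO genotype from I^A I^B × I^A I^B: 1/4 I^A I^A, 1/2 I^A I^B, 1/4 I^B I^B.
Crossing each possibility with the mother I^A I^A and summing P(type A): 1/4·1 + 1/2·1/2 + 1/4·0 = 1/2.
Similarly for Rh via the father's Rh distribution: P(Rh+) = 1.
Independent loci: 1/2 × 1 = 1/2.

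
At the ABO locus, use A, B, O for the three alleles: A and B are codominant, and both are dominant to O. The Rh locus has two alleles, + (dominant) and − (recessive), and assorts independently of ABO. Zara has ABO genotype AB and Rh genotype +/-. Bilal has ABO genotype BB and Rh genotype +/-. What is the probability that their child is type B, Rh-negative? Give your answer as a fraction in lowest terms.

ABO cross AB × BB → offspring phenotypes: 1/2 B, 1/2 AB.
Rh cross +/- × +/- → 3/4 Rh+, 1/4 Rh-.
Independent loci: P(type B, Rh-negative) = 1/2 × 1/4 = 1/8.

1/8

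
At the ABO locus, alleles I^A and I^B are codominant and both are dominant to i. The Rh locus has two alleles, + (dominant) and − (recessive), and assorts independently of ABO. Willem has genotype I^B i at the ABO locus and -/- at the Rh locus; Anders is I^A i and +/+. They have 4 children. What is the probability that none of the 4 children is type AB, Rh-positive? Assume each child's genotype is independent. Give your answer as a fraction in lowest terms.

81/256

ABO cross I^B i × I^A i → 1/4 O, 1/4 A, 1/4 B, 1/4 AB.
Rh cross -/- × +/+ → 1 Rh+; so P(type AB, Rh-positive) = 1/4 × 1 = 1/4 per child.
P(not type AB, Rh-positive) = 3/4 for one child; (3/4)^4 = 81/256.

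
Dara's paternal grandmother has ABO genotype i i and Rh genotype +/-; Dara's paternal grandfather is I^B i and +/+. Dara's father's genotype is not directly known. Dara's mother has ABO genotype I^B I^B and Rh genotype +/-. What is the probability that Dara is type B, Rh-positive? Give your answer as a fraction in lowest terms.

7/8

Dara's father's ABO genotype from i i × I^B i: 1/2 I^B i, 1/2 i i.
Crossing each possibility with the mother I^B I^B and summing P(type B): 1/2·1 + 1/2·1 = 1.
Similarly for Rh via the father's Rh distribution: P(Rh+) = 7/8.
Independent loci: 1 × 7/8 = 7/8.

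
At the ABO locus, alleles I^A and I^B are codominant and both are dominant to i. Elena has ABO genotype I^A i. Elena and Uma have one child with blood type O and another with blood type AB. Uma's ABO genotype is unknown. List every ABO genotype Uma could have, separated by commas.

For each candidate genotype of Uma, check whether crossing it with I^A i can produce every observed child phenotype.
  I^A I^A → possible child types {A} ✗
  I^A I^B → possible child types {A, B, AB} ✗
  I^A i → possible child types {O, A} ✗
  I^B I^B → possible child types {B, AB} ✗
  I^B i → possible child types {O, A, B, AB} ✓
  i i → possible child types {O, A} ✗

I^B i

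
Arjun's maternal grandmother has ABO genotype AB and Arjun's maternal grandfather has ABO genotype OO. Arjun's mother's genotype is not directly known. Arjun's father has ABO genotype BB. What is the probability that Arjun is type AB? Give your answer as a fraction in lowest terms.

Arjun's mother's ABO genotype from AB × OO: 1/2 AO, 1/2 BO.
Crossing each possibility with the father BB and summing P(type AB): 1/2·1/2 + 1/2·0 = 1/4.

1/4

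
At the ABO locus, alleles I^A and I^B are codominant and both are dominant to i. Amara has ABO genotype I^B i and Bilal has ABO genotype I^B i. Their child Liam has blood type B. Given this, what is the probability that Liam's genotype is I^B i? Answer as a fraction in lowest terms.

Cross I^B i × I^B i → 1/4 I^B I^B, 1/2 I^B i, 1/4 i i.
Type-B genotypes among offspring: I^B I^B (1/4), I^B i (1/2); total 3/4.
P(I^B i | type B) = (1/2) / (3/4) = 2/3.

2/3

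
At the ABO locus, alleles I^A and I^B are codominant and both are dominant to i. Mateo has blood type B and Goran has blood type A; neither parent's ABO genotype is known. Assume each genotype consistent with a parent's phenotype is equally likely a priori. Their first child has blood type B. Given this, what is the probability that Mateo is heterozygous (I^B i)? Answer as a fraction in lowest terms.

1/3

Possible genotypes: Mateo ∈ {I^B I^B, I^B i}; Goran ∈ {I^A I^A, I^A i}.
Weight each parental genotype pair by prior × P(type-B child):
  I^B I^B × I^A i: posterior weight 2/3.
  I^B i × I^A i: posterior weight 1/3.
Sum the posterior weight over pairs where Mateo is I^B i: 1/3.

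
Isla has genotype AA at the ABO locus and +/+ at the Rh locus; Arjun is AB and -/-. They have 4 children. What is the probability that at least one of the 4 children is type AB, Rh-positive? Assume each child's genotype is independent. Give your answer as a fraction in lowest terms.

15/16

ABO cross AA × AB → 1/2 A, 1/2 AB.
Rh cross +/+ × -/- → 1 Rh+; so P(type AB, Rh-positive) = 1/2 × 1 = 1/2 per child.
P(none) = (1/2)^4 = 1/16; P(at least one) = 1 − 1/16 = 15/16.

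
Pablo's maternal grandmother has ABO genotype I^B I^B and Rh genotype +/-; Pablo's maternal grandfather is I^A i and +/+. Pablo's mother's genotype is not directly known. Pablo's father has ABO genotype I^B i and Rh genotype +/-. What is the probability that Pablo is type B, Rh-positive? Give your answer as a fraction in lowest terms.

35/64

Pablo's mother's ABO genotype from I^B I^B × I^A i: 1/2 I^A I^B, 1/2 I^B i.
Crossing each possibility with the father I^B i and summing P(type B): 1/2·1/2 + 1/2·3/4 = 5/8.
Similarly for Rh via the mother's Rh distribution: P(Rh+) = 7/8.
Independent loci: 5/8 × 7/8 = 35/64.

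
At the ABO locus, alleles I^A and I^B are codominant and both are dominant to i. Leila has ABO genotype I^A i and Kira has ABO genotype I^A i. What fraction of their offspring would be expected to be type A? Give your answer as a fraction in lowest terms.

ABO cross I^A i × I^A i → offspring phenotypes: 1/4 O, 3/4 A.
So P(type A) = 3/4.

3/4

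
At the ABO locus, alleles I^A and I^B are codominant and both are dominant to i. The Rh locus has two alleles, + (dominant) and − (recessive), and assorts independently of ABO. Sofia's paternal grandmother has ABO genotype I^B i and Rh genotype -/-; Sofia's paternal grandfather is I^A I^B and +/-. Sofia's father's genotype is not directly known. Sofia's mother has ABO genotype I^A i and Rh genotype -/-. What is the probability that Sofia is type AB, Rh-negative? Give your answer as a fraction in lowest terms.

3/16

Sofia's father's ABO genotype from I^B i × I^A I^B: 1/4 I^A I^B, 1/4 I^A i, 1/4 I^B I^B, 1/4 I^B i.
Crossing each possibility with the mother I^A i and summing P(type AB): 1/4·1/4 + 1/4·0 + 1/4·1/2 + 1/4·1/4 = 1/4.
Similarly for Rh via the father's Rh distribution: P(Rh-) = 3/4.
Independent loci: 1/4 × 3/4 = 3/16.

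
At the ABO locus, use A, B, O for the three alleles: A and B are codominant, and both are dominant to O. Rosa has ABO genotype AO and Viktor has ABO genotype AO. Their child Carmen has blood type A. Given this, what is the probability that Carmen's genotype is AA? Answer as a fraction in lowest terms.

Cross AO × AO → 1/4 AA, 1/2 AO, 1/4 OO.
Type-A genotypes among offspring: AA (1/4), AO (1/2); total 3/4.
P(AA | type A) = (1/4) / (3/4) = 1/3.

1/3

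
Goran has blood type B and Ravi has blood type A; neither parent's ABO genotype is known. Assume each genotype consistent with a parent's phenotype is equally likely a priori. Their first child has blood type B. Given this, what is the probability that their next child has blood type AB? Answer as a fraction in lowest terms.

Possible genotypes: Goran ∈ {BB, BO}; Ravi ∈ {AA, AO}.
Weight each parental genotype pair by prior × P(type-B child):
  BB × AO: posterior weight 2/3; P(next child type AB) = 1/2.
  BO × AO: posterior weight 1/3; P(next child type AB) = 1/4.
Weighted sum = 5/12.

5/12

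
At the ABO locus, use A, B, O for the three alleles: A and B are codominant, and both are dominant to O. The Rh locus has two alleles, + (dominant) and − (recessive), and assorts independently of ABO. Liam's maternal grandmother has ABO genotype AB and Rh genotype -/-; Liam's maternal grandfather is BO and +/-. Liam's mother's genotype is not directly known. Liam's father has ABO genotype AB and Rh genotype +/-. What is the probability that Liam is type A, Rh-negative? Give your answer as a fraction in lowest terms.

Liam's mother's ABO genotype from AB × BO: 1/4 AB, 1/4 AO, 1/4 BB, 1/4 BO.
Crossing each possibility with the father AB and summing P(type A): 1/4·1/4 + 1/4·1/2 + 1/4·0 + 1/4·1/4 = 1/4.
Similarly for Rh via the mother's Rh distribution: P(Rh-) = 3/8.
Independent loci: 1/4 × 3/8 = 3/32.

3/32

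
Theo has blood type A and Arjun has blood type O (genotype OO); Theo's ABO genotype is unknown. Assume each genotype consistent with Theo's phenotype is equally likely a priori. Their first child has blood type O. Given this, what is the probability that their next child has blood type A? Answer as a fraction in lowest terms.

1/2

Possible genotypes: Theo ∈ {AA, AO}; Arjun ∈ {OO}.
Weight each parental genotype pair by prior × P(type-O child):
  AO × OO: posterior weight 1; P(next child type A) = 1/2.
Weighted sum = 1/2.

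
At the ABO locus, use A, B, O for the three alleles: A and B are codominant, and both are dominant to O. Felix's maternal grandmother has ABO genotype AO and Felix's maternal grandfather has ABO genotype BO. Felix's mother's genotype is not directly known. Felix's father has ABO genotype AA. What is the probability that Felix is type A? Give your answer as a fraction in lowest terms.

Felix's mother's ABO genotype from AO × BO: 1/4 AB, 1/4 AO, 1/4 BO, 1/4 OO.
Crossing each possibility with the father AA and summing P(type A): 1/4·1/2 + 1/4·1 + 1/4·1/2 + 1/4·1 = 3/4.

3/4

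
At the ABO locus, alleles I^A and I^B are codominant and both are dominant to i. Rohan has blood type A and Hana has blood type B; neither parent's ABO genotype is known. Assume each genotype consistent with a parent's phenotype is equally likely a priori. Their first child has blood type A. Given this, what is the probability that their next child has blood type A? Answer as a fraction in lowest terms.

Possible genotypes: Rohan ∈ {I^A I^A, I^A i}; Hana ∈ {I^B I^B, I^B i}.
Weight each parental genotype pair by prior × P(type-A child):
  I^A I^A × I^B i: posterior weight 2/3; P(next child type A) = 1/2.
  I^A i × I^B i: posterior weight 1/3; P(next child type A) = 1/4.
Weighted sum = 5/12.

5/12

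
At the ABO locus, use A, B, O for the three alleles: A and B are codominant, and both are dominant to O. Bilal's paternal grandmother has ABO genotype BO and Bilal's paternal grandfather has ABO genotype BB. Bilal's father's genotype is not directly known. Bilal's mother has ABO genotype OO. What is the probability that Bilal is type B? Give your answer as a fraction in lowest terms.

Bilal's father's ABO genotype from BO × BB: 1/2 BB, 1/2 BO.
Crossing each possibility with the mother OO and summing P(type B): 1/2·1 + 1/2·1/2 = 3/4.

3/4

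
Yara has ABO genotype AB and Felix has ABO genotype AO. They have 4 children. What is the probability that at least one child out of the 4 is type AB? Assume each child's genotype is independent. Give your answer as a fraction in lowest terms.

ABO cross AB × AO → 1/2 A, 1/4 B, 1/4 AB.
So P(type AB) = 1/4 per child.
P(none) = (3/4)^4 = 81/256; P(at least one) = 1 − 81/256 = 175/256.

175/256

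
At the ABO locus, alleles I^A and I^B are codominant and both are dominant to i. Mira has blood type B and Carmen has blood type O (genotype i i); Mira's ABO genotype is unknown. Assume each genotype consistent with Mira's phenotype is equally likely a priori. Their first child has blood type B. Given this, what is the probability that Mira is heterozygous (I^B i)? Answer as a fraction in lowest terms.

1/3

Possible genotypes: Mira ∈ {I^B I^B, I^B i}; Carmen ∈ {i i}.
Weight each parental genotype pair by prior × P(type-B child):
  I^B I^B × i i: posterior weight 2/3.
  I^B i × i i: posterior weight 1/3.
Sum the posterior weight over pairs where Mira is I^B i: 1/3.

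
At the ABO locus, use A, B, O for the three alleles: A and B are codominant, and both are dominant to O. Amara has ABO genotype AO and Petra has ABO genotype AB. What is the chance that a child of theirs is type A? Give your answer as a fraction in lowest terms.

ABO cross AO × AB → offspring phenotypes: 1/2 A, 1/4 B, 1/4 AB.
So P(type A) = 1/2.

1/2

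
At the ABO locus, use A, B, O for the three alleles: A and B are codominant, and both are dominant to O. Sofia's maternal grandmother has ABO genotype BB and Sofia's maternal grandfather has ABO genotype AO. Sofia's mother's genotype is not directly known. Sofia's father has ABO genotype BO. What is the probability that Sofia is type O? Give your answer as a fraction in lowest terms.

Sofia's mother's ABO genotype from BB × AO: 1/2 AB, 1/2 BO.
Crossing each possibility with the father BO and summing P(type O): 1/2·0 + 1/2·1/4 = 1/8.

1/8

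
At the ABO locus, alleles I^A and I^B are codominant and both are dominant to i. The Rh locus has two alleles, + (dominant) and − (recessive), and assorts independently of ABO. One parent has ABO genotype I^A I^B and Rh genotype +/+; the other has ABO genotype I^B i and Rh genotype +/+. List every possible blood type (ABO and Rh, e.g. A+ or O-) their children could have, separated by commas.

Gametes from I^A I^B × I^B i give offspring ABO genotypes I^A I^B, I^A i, I^B I^B, I^B i, i.e. phenotypes A, B, AB.
Rh cross +/+ × +/+ → phenotypes Rh+.
Combining independently: A+, B+, AB+.

A+, B+, AB+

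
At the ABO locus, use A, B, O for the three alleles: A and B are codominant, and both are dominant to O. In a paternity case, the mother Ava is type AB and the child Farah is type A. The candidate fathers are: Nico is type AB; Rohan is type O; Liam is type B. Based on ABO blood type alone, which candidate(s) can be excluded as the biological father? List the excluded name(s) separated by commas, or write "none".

none

A candidate is excluded only if no genotype consistent with his phenotype could produce a type A child with a type AB mother.
Every candidate has at least one consistent genotype combination, so none can be excluded.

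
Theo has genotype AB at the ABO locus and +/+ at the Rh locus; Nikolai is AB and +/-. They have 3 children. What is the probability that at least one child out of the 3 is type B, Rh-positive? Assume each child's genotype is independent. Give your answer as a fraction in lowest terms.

ABO cross AB × AB → 1/4 A, 1/4 B, 1/2 AB.
Rh cross +/+ × +/- → 1 Rh+; so P(type B, Rh-positive) = 1/4 × 1 = 1/4 per child.
P(none) = (3/4)^3 = 27/64; P(at least one) = 1 − 27/64 = 37/64.

37/64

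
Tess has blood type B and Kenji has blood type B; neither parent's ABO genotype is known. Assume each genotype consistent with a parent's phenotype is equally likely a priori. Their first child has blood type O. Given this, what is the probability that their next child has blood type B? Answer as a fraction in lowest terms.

3/4

Possible genotypes: Tess ∈ {I^B I^B, I^B i}; Kenji ∈ {I^B I^B, I^B i}.
Weight each parental genotype pair by prior × P(type-O child):
  I^B i × I^B i: posterior weight 1; P(next child type B) = 3/4.
Weighted sum = 3/4.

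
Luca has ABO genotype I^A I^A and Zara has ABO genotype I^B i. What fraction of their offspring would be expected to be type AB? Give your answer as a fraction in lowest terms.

1/2

ABO cross I^A I^A × I^B i → offspring phenotypes: 1/2 A, 1/2 AB.
So P(type AB) = 1/2.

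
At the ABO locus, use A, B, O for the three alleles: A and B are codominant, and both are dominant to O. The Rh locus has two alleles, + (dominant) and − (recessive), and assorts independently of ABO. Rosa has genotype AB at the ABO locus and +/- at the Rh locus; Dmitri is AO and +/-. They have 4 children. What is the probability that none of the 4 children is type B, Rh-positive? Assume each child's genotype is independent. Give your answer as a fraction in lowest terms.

28561/65536

ABO cross AB × AO → 1/2 A, 1/4 B, 1/4 AB.
Rh cross +/- × +/- → 3/4 Rh+, 1/4 Rh-; so P(type B, Rh-positive) = 1/4 × 3/4 = 3/16 per child.
P(not type B, Rh-positive) = 13/16 for one child; (13/16)^4 = 28561/65536.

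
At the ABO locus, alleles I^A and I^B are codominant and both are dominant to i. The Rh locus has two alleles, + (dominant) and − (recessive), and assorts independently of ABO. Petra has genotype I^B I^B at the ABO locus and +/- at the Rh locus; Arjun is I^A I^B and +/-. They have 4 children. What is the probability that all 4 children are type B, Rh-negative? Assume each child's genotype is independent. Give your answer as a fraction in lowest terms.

1/4096

ABO cross I^B I^B × I^A I^B → 1/2 B, 1/2 AB.
Rh cross +/- × +/- → 3/4 Rh+, 1/4 Rh-; so P(type B, Rh-negative) = 1/2 × 1/4 = 1/8 per child.
All 4 independent: (1/8)^4 = 1/4096.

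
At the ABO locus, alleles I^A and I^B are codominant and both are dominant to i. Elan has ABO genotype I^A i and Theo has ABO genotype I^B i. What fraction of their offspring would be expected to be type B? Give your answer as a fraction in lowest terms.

1/4

ABO cross I^A i × I^B i → offspring phenotypes: 1/4 O, 1/4 A, 1/4 B, 1/4 AB.
So P(type B) = 1/4.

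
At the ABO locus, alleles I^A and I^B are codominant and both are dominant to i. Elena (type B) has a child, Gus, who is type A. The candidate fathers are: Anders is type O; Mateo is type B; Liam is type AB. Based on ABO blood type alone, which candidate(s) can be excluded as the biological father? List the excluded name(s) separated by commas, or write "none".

Anders, Mateo

A candidate is excluded only if no genotype consistent with his phenotype could produce a type A child with a type B mother.
Anders (type O): no genotype consistent with that phenotype can produce a type-A child with a type-B mother.
Mateo (type B): no genotype consistent with that phenotype can produce a type-A child with a type-B mother.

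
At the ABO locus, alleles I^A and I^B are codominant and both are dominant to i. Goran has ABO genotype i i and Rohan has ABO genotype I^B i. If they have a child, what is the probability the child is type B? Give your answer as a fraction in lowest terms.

ABO cross i i × I^B i → offspring phenotypes: 1/2 O, 1/2 B.
So P(type B) = 1/2.

1/2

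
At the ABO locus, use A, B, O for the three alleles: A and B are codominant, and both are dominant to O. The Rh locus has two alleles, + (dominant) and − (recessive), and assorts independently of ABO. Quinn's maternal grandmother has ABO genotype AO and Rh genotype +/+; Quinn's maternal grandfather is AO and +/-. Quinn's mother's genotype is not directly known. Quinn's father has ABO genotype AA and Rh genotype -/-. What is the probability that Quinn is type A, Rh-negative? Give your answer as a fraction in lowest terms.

1/4

Quinn's mother's ABO genotype from AO × AO: 1/4 AA, 1/2 AO, 1/4 OO.
Crossing each possibility with the father AA and summing P(type A): 1/4·1 + 1/2·1 + 1/4·1 = 1.
Similarly for Rh via the mother's Rh distribution: P(Rh-) = 1/4.
Independent loci: 1 × 1/4 = 1/4.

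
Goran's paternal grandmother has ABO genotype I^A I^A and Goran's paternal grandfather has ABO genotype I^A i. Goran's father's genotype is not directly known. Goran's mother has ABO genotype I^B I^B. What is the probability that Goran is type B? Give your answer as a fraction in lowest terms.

Goran's father's ABO genotype from I^A I^A × I^A i: 1/2 I^A I^A, 1/2 I^A i.
Crossing each possibility with the mother I^B I^B and summing P(type B): 1/2·0 + 1/2·1/2 = 1/4.

1/4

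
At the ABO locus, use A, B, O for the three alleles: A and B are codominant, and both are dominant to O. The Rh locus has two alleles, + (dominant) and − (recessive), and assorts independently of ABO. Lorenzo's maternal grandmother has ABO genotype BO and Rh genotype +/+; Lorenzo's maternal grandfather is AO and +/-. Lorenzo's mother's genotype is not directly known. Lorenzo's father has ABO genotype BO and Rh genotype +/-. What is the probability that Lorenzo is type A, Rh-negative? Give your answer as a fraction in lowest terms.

Lorenzo's mother's ABO genotype from BO × AO: 1/4 AB, 1/4 AO, 1/4 BO, 1/4 OO.
Crossing each possibility with the father BO and summing P(type A): 1/4·1/4 + 1/4·1/4 + 1/4·0 + 1/4·0 = 1/8.
Similarly for Rh via the mother's Rh distribution: P(Rh-) = 1/8.
Independent loci: 1/8 × 1/8 = 1/64.

1/64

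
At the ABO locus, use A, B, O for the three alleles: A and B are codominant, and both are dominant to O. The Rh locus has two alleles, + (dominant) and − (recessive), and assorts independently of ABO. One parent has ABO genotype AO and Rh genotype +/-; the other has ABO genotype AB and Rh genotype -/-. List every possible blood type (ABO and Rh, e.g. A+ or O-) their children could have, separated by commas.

A+, A-, B+, B-, AB+, AB-

Gametes from AO × AB give offspring ABO genotypes AA, AB, AO, BO, i.e. phenotypes A, B, AB.
Rh cross +/- × -/- → phenotypes Rh+, Rh-.
Combining independently: A+, A-, B+, B-, AB+, AB-.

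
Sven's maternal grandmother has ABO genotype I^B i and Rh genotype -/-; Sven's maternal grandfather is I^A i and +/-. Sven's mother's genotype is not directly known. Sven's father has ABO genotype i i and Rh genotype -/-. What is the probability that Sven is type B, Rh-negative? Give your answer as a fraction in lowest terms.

3/16

Sven's mother's ABO genotype from I^B i × I^A i: 1/4 I^A I^B, 1/4 I^A i, 1/4 I^B i, 1/4 i i.
Crossing each possibility with the father i i and summing P(type B): 1/4·1/2 + 1/4·0 + 1/4·1/2 + 1/4·0 = 1/4.
Similarly for Rh via the mother's Rh distribution: P(Rh-) = 3/4.
Independent loci: 1/4 × 3/4 = 3/16.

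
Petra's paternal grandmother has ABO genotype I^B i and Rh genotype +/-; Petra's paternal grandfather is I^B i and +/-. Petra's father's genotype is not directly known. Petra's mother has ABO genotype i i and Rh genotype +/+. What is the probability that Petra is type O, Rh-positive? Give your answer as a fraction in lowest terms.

1/2

Petra's father's ABO genotype from I^B i × I^B i: 1/4 I^B I^B, 1/2 I^B i, 1/4 i i.
Crossing each possibility with the mother i i and summing P(type O): 1/4·0 + 1/2·1/2 + 1/4·1 = 1/2.
Similarly for Rh via the father's Rh distribution: P(Rh+) = 1.
Independent loci: 1/2 × 1 = 1/2.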